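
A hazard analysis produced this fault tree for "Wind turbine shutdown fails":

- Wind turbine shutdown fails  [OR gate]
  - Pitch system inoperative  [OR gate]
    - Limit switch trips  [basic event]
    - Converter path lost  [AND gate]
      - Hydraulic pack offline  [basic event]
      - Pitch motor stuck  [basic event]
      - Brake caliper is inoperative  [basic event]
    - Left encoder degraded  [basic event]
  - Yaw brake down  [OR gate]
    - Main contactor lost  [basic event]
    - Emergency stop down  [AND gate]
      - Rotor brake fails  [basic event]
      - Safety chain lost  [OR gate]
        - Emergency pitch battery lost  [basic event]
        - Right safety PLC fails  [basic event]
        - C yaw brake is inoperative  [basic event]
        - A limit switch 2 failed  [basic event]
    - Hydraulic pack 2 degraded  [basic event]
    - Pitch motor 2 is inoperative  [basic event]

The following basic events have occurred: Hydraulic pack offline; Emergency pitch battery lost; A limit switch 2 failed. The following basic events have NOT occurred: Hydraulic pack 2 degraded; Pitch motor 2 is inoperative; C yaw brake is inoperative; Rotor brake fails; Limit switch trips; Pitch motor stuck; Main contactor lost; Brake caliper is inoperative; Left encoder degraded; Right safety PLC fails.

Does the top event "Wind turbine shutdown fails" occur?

Converter path lost [AND]: Hydraulic pack offline=occurs, Pitch motor stuck=not, Brake caliper is inoperative=not → not all inputs occur → does not occur.
Pitch system inoperative [OR]: Limit switch trips=not, Converter path lost=not, Left encoder degraded=not → no input occurs → does not occur.
Safety chain lost [OR]: Emergency pitch battery lost=occurs, Right safety PLC fails=not, C yaw brake is inoperative=not, A limit switch 2 failed=occurs → at least one input occurs → occurs.
Emergency stop down [AND]: Rotor brake fails=not, Safety chain lost=occurs → not all inputs occur → does not occur.
Yaw brake down [OR]: Main contactor lost=not, Emergency stop down=not, Hydraulic pack 2 degraded=not, Pitch motor 2 is inoperative=not → no input occurs → does not occur.
Wind turbine shutdown fails [OR]: Pitch system inoperative=not, Yaw brake down=not → no input occurs → does not occur.

No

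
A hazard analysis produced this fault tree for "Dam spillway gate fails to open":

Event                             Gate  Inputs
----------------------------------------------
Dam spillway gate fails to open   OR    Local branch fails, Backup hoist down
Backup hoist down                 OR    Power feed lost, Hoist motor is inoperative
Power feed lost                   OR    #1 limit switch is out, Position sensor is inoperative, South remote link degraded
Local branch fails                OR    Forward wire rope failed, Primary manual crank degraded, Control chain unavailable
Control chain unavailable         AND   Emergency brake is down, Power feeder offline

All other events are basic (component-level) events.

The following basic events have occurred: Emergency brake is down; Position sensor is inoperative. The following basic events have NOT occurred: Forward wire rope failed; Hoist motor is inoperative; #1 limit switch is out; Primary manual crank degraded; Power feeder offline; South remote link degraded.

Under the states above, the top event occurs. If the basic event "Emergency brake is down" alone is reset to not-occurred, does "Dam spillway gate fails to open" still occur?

Counterfactual: set "Emergency brake is down" to not occurred.
Control chain unavailable [AND]: Emergency brake is down=not, Power feeder offline=not → not all inputs occur → does not occur.
Local branch fails [OR]: Forward wire rope failed=not, Primary manual crank degraded=not, Control chain unavailable=not → no input occurs → does not occur.
Power feed lost [OR]: #1 limit switch is out=not, Position sensor is inoperative=occurs, South remote link degraded=not → at least one input occurs → occurs.
Backup hoist down [OR]: Power feed lost=occurs, Hoist motor is inoperative=not → at least one input occurs → occurs.
Dam spillway gate fails to open [OR]: Local branch fails=not, Backup hoist down=occurs → at least one input occurs → occurs.

Yes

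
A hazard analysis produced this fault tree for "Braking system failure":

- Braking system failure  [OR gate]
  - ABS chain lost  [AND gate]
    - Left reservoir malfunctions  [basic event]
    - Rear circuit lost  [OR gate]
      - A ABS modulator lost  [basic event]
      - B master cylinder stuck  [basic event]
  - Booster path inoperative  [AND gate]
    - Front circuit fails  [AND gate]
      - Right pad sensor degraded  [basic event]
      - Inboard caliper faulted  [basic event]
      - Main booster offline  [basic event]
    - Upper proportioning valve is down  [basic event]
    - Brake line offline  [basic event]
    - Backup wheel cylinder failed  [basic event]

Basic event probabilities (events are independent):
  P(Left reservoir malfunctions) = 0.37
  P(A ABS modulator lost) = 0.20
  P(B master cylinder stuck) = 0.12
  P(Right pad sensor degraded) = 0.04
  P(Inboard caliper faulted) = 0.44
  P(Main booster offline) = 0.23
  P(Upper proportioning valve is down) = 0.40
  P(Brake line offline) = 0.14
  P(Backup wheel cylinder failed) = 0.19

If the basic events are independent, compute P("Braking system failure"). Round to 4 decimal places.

0.1096

P(Rear circuit lost) [OR] = 1 − (1−0.20) × (1−0.12) = 0.296000
P(ABS chain lost) [AND] = 0.37 × 0.296000 = 0.109520
P(Front circuit fails) [AND] = 0.04 × 0.44 × 0.23 = 0.004048
P(Booster path inoperative) [AND] = 0.004048 × 0.40 × 0.14 × 0.19 = 0.000043
P(Braking system failure) [OR] = 1 − (1−0.109520) × (1−0.000043) = 0.109558
Rounded to 4 decimal places: P(Braking system failure) ≈ 0.1096.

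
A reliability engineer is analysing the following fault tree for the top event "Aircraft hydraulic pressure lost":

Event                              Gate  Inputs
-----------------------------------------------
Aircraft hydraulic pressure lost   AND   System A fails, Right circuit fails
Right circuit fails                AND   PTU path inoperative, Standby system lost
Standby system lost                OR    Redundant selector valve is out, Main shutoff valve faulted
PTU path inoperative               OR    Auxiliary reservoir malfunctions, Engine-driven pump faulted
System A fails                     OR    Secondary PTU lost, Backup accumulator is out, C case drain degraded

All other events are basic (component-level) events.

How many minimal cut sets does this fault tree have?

System A fails [OR]: union of children's cut sets → 3 cut set(s).
PTU path inoperative [OR]: union of children's cut sets → 2 cut set(s).
Standby system lost [OR]: union of children's cut sets → 2 cut set(s).
Right circuit fails [AND]: one cut set from each child combined → 2 × 2 = 4 cut set(s).
Aircraft hydraulic pressure lost [AND]: one cut set from each child combined → 3 × 4 = 12 cut set(s).

12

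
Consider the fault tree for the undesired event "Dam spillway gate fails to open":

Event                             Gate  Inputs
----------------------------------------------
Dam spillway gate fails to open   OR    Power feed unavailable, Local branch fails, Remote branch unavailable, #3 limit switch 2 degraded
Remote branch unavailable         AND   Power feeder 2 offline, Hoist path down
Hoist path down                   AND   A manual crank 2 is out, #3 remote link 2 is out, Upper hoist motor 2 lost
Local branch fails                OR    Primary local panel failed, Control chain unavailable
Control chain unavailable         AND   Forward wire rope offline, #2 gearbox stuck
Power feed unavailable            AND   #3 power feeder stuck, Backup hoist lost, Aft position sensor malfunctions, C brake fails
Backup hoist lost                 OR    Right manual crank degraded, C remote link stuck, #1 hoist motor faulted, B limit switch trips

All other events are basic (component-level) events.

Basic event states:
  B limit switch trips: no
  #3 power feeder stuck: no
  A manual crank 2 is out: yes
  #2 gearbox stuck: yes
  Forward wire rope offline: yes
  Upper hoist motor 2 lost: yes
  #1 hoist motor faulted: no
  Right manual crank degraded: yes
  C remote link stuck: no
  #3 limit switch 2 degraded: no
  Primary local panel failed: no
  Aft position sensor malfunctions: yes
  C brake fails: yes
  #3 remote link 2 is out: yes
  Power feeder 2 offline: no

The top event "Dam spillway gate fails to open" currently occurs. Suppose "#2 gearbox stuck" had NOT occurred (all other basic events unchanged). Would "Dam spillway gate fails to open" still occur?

No

Counterfactual: set "#2 gearbox stuck" to not occurred.
Backup hoist lost [OR]: Right manual crank degraded=occurs, C remote link stuck=not, #1 hoist motor faulted=not, B limit switch trips=not → at least one input occurs → occurs.
Power feed unavailable [AND]: #3 power feeder stuck=not, Backup hoist lost=occurs, Aft position sensor malfunctions=occurs, C brake fails=occurs → not all inputs occur → does not occur.
Control chain unavailable [AND]: Forward wire rope offline=occurs, #2 gearbox stuck=not → not all inputs occur → does not occur.
Local branch fails [OR]: Primary local panel failed=not, Control chain unavailable=not → no input occurs → does not occur.
Hoist path down [AND]: A manual crank 2 is out=occurs, #3 remote link 2 is out=occurs, Upper hoist motor 2 lost=occurs → all inputs occur → occurs.
Remote branch unavailable [AND]: Power feeder 2 offline=not, Hoist path down=occurs → not all inputs occur → does not occur.
Dam spillway gate fails to open [OR]: Power feed unavailable=not, Local branch fails=not, Remote branch unavailable=not, #3 limit switch 2 degraded=not → no input occurs → does not occur.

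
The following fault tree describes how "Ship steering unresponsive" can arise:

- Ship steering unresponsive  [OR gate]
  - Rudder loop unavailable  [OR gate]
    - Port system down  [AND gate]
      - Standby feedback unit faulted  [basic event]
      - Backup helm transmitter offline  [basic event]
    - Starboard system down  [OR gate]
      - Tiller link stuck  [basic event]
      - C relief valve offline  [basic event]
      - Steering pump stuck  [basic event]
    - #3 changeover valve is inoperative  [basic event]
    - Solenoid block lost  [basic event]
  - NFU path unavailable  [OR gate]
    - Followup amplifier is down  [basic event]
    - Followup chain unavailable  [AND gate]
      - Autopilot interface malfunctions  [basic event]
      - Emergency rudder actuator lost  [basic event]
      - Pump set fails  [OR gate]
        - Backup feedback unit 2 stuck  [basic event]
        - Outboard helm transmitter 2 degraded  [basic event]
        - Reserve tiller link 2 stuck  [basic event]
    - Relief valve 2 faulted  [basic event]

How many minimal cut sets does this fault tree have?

Port system down [AND]: one cut set from each child combined → 1 × 1 = 1 cut set(s).
Starboard system down [OR]: union of children's cut sets → 3 cut set(s).
Rudder loop unavailable [OR]: union of children's cut sets → 6 cut set(s).
Pump set fails [OR]: union of children's cut sets → 3 cut set(s).
Followup chain unavailable [AND]: one cut set from each child combined → 1 × 1 × 3 = 3 cut set(s).
NFU path unavailable [OR]: union of children's cut sets → 5 cut set(s).
Ship steering unresponsive [OR]: union of children's cut sets → 11 cut set(s).

11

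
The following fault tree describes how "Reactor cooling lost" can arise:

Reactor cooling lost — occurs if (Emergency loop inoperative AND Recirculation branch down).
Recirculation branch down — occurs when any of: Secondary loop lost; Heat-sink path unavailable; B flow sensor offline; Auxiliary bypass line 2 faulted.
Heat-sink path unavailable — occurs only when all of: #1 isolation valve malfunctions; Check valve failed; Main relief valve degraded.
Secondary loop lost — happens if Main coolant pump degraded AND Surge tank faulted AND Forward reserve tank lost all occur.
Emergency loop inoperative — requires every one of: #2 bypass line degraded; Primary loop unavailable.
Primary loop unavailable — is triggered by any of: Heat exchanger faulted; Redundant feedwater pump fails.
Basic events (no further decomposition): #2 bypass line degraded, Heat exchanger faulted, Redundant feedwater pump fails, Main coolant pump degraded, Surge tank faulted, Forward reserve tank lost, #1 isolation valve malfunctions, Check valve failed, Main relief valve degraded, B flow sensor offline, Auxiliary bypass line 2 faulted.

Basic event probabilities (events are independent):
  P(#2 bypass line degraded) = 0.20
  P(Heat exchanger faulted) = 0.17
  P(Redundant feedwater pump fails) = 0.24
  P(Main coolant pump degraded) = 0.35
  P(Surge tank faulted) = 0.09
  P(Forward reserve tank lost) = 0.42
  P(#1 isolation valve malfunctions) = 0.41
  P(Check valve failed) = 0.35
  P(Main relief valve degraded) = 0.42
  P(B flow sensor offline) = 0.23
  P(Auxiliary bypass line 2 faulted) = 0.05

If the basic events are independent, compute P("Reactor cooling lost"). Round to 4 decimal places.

P(Primary loop unavailable) [OR] = 1 − (1−0.17) × (1−0.24) = 0.369200
P(Emergency loop inoperative) [AND] = 0.20 × 0.369200 = 0.073840
P(Secondary loop lost) [AND] = 0.35 × 0.09 × 0.42 = 0.013230
P(Heat-sink path unavailable) [AND] = 0.41 × 0.35 × 0.42 = 0.060270
P(Recirculation branch down) [OR] = 1 − (1−0.013230) × (1−0.060270) × (1−0.23) × (1−0.05) = 0.321682
P(Reactor cooling lost) [AND] = 0.073840 × 0.321682 = 0.023753
Rounded to 4 decimal places: P(Reactor cooling lost) ≈ 0.0238.

0.0238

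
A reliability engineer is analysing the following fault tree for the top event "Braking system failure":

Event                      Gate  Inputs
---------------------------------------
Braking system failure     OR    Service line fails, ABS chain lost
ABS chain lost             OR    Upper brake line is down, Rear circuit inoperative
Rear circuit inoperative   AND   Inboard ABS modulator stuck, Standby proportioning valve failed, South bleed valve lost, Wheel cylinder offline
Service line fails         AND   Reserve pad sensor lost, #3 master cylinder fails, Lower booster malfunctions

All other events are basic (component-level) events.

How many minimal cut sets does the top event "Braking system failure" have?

3

Service line fails [AND]: one cut set from each child combined → 1 × 1 × 1 = 1 cut set(s).
Rear circuit inoperative [AND]: one cut set from each child combined → 1 × 1 × 1 × 1 = 1 cut set(s).
ABS chain lost [OR]: union of children's cut sets → 2 cut set(s).
Braking system failure [OR]: union of children's cut sets → 3 cut set(s).
Minimal cut sets: {#3 master cylinder fails, Lower booster malfunctions, Reserve pad sensor lost}; {Upper brake line is down}; {Inboard ABS modulator stuck, South bleed valve lost, Standby proportioning valve failed, Wheel cylinder offline}.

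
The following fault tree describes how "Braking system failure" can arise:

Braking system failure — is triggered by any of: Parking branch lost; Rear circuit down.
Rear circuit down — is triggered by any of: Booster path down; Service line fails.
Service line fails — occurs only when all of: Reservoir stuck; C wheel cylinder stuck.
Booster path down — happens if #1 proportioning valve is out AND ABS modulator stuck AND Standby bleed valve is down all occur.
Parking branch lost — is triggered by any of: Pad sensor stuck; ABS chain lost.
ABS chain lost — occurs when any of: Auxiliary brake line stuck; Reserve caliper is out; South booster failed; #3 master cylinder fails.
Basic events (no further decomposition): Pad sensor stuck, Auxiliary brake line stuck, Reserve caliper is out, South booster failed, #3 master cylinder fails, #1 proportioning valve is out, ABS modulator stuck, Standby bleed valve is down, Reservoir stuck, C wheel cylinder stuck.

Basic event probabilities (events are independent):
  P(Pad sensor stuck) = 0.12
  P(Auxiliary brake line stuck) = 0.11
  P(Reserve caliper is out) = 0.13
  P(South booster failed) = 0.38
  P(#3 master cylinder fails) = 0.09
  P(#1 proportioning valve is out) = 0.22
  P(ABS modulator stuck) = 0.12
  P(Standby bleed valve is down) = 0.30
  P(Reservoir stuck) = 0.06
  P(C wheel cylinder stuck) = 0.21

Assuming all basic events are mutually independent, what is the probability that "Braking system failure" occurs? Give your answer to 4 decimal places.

P(ABS chain lost) [OR] = 1 − (1−0.11) × (1−0.13) × (1−0.38) × (1−0.09) = 0.563140
P(Parking branch lost) [OR] = 1 − (1−0.12) × (1−0.563140) = 0.615563
P(Booster path down) [AND] = 0.22 × 0.12 × 0.30 = 0.007920
P(Service line fails) [AND] = 0.06 × 0.21 = 0.012600
P(Rear circuit down) [OR] = 1 − (1−0.007920) × (1−0.012600) = 0.020420
P(Braking system failure) [OR] = 1 − (1−0.615563) × (1−0.020420) = 0.623413
Rounded to 4 decimal places: P(Braking system failure) ≈ 0.6234.

0.6234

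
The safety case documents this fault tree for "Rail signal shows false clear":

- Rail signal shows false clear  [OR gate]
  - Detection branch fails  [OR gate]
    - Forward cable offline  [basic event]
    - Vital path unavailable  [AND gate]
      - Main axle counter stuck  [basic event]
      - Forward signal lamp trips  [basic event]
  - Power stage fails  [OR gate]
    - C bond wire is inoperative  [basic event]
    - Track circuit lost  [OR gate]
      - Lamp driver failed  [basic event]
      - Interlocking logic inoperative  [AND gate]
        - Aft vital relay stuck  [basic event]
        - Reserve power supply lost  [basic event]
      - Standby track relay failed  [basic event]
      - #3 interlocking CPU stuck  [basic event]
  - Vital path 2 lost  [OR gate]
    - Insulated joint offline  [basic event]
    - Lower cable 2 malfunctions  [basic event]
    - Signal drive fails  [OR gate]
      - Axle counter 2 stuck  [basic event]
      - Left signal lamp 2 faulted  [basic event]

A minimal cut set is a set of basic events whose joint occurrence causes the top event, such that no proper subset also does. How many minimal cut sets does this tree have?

11

Vital path unavailable [AND]: one cut set from each child combined → 1 × 1 = 1 cut set(s).
Detection branch fails [OR]: union of children's cut sets → 2 cut set(s).
Interlocking logic inoperative [AND]: one cut set from each child combined → 1 × 1 = 1 cut set(s).
Track circuit lost [OR]: union of children's cut sets → 4 cut set(s).
Power stage fails [OR]: union of children's cut sets → 5 cut set(s).
Signal drive fails [OR]: union of children's cut sets → 2 cut set(s).
Vital path 2 lost [OR]: union of children's cut sets → 4 cut set(s).
Rail signal shows false clear [OR]: union of children's cut sets → 11 cut set(s).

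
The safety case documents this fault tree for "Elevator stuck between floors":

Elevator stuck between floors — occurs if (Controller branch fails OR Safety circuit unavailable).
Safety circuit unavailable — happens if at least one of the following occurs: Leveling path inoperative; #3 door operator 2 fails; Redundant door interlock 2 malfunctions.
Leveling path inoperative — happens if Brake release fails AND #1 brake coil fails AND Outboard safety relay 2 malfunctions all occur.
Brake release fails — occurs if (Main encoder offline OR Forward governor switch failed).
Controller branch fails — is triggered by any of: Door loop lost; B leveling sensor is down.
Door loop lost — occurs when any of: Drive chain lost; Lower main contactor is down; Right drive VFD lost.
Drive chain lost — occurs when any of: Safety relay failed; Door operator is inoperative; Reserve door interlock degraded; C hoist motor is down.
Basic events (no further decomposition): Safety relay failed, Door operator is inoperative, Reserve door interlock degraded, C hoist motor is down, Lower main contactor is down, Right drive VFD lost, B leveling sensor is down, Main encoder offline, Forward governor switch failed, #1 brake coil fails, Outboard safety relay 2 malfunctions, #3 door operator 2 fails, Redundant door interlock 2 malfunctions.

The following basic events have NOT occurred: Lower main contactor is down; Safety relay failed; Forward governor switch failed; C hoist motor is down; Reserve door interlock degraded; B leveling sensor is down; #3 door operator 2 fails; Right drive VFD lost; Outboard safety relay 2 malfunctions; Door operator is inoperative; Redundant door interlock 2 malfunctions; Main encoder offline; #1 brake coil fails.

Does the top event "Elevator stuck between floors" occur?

No

Drive chain lost [OR]: Safety relay failed=not, Door operator is inoperative=not, Reserve door interlock degraded=not, C hoist motor is down=not → no input occurs → does not occur.
Door loop lost [OR]: Drive chain lost=not, Lower main contactor is down=not, Right drive VFD lost=not → no input occurs → does not occur.
Controller branch fails [OR]: Door loop lost=not, B leveling sensor is down=not → no input occurs → does not occur.
Brake release fails [OR]: Main encoder offline=not, Forward governor switch failed=not → no input occurs → does not occur.
Leveling path inoperative [AND]: Brake release fails=not, #1 brake coil fails=not, Outboard safety relay 2 malfunctions=not → not all inputs occur → does not occur.
Safety circuit unavailable [OR]: Leveling path inoperative=not, #3 door operator 2 fails=not, Redundant door interlock 2 malfunctions=not → no input occurs → does not occur.
Elevator stuck between floors [OR]: Controller branch fails=not, Safety circuit unavailable=not → no input occurs → does not occur.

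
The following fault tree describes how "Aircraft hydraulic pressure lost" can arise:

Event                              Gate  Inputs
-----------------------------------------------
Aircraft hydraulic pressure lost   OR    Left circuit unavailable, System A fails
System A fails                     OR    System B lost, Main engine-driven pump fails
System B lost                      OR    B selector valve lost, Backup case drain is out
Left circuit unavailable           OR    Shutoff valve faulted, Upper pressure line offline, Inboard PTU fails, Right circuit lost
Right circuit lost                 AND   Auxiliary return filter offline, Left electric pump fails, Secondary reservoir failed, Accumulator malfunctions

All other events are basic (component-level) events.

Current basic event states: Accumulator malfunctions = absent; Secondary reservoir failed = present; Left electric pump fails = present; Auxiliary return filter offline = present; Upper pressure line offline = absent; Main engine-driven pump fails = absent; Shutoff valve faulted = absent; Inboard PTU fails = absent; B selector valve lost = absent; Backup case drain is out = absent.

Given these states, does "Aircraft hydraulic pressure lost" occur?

Right circuit lost [AND]: Auxiliary return filter offline=occurs, Left electric pump fails=occurs, Secondary reservoir failed=occurs, Accumulator malfunctions=not → not all inputs occur → does not occur.
Left circuit unavailable [OR]: Shutoff valve faulted=not, Upper pressure line offline=not, Inboard PTU fails=not, Right circuit lost=not → no input occurs → does not occur.
System B lost [OR]: B selector valve lost=not, Backup case drain is out=not → no input occurs → does not occur.
System A fails [OR]: System B lost=not, Main engine-driven pump fails=not → no input occurs → does not occur.
Aircraft hydraulic pressure lost [OR]: Left circuit unavailable=not, System A fails=not → no input occurs → does not occur.

No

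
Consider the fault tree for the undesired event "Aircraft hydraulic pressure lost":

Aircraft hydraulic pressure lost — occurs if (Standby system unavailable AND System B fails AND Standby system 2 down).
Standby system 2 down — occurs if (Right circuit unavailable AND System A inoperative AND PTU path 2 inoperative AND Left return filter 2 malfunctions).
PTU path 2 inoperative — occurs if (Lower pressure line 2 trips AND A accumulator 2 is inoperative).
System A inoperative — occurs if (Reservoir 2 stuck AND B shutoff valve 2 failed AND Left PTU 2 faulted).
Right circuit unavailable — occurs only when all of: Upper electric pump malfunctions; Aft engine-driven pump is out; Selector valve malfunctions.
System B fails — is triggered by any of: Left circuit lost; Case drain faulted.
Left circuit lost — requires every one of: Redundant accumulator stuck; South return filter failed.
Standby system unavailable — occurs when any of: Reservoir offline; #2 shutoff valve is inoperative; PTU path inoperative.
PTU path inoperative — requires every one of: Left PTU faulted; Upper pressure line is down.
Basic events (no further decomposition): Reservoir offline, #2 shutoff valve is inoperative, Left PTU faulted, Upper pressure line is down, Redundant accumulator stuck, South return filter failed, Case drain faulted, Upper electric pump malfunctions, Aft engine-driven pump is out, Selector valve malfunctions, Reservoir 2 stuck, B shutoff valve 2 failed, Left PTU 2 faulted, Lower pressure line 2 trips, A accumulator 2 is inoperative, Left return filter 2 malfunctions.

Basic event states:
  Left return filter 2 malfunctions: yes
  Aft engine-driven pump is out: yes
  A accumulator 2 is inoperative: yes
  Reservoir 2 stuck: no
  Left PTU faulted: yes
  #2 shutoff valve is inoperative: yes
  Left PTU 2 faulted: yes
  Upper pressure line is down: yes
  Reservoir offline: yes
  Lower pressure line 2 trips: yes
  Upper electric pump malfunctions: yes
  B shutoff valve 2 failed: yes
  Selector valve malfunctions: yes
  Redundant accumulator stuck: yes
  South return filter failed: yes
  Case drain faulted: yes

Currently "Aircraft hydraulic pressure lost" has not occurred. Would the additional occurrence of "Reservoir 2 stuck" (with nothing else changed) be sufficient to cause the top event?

Counterfactual: set "Reservoir 2 stuck" to occurred.
PTU path inoperative [AND]: Left PTU faulted=occurs, Upper pressure line is down=occurs → all inputs occur → occurs.
Standby system unavailable [OR]: Reservoir offline=occurs, #2 shutoff valve is inoperative=occurs, PTU path inoperative=occurs → at least one input occurs → occurs.
Left circuit lost [AND]: Redundant accumulator stuck=occurs, South return filter failed=occurs → all inputs occur → occurs.
System B fails [OR]: Left circuit lost=occurs, Case drain faulted=occurs → at least one input occurs → occurs.
Right circuit unavailable [AND]: Upper electric pump malfunctions=occurs, Aft engine-driven pump is out=occurs, Selector valve malfunctions=occurs → all inputs occur → occurs.
System A inoperative [AND]: Reservoir 2 stuck=occurs, B shutoff valve 2 failed=occurs, Left PTU 2 faulted=occurs → all inputs occur → occurs.
PTU path 2 inoperative [AND]: Lower pressure line 2 trips=occurs, A accumulator 2 is inoperative=occurs → all inputs occur → occurs.
Standby system 2 down [AND]: Right circuit unavailable=occurs, System A inoperative=occurs, PTU path 2 inoperative=occurs, Left return filter 2 malfunctions=occurs → all inputs occur → occurs.
Aircraft hydraulic pressure lost [AND]: Standby system unavailable=occurs, System B fails=occurs, Standby system 2 down=occurs → all inputs occur → occurs.

Yes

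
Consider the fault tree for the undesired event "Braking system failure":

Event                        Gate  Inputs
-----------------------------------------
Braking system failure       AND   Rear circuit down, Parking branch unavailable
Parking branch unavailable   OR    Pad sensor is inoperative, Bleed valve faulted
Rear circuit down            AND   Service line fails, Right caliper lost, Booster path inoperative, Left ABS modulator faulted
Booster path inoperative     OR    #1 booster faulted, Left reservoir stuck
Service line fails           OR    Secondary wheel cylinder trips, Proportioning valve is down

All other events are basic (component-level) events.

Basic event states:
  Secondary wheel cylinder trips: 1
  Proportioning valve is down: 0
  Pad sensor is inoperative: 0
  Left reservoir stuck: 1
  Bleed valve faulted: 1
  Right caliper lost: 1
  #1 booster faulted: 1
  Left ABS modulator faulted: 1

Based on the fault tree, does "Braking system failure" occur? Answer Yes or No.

Service line fails [OR]: Secondary wheel cylinder trips=occurs, Proportioning valve is down=not → at least one input occurs → occurs.
Booster path inoperative [OR]: #1 booster faulted=occurs, Left reservoir stuck=occurs → at least one input occurs → occurs.
Rear circuit down [AND]: Service line fails=occurs, Right caliper lost=occurs, Booster path inoperative=occurs, Left ABS modulator faulted=occurs → all inputs occur → occurs.
Parking branch unavailable [OR]: Pad sensor is inoperative=not, Bleed valve faulted=occurs → at least one input occurs → occurs.
Braking system failure [AND]: Rear circuit down=occurs, Parking branch unavailable=occurs → all inputs occur → occurs.

Yes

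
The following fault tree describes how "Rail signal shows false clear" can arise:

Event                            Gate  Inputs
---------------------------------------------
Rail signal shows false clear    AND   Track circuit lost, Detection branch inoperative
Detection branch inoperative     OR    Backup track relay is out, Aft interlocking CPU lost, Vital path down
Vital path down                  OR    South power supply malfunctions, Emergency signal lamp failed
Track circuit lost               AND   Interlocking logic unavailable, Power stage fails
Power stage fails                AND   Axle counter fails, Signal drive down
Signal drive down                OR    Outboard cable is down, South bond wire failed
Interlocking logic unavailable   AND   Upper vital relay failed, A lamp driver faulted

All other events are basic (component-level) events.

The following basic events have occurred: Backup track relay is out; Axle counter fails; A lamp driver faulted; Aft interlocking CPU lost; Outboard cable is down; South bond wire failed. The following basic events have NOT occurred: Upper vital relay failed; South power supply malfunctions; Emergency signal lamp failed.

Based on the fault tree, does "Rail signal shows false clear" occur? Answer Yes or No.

No

Interlocking logic unavailable [AND]: Upper vital relay failed=not, A lamp driver faulted=occurs → not all inputs occur → does not occur.
Signal drive down [OR]: Outboard cable is down=occurs, South bond wire failed=occurs → at least one input occurs → occurs.
Power stage fails [AND]: Axle counter fails=occurs, Signal drive down=occurs → all inputs occur → occurs.
Track circuit lost [AND]: Interlocking logic unavailable=not, Power stage fails=occurs → not all inputs occur → does not occur.
Vital path down [OR]: South power supply malfunctions=not, Emergency signal lamp failed=not → no input occurs → does not occur.
Detection branch inoperative [OR]: Backup track relay is out=occurs, Aft interlocking CPU lost=occurs, Vital path down=not → at least one input occurs → occurs.
Rail signal shows false clear [AND]: Track circuit lost=not, Detection branch inoperative=occurs → not all inputs occur → does not occur.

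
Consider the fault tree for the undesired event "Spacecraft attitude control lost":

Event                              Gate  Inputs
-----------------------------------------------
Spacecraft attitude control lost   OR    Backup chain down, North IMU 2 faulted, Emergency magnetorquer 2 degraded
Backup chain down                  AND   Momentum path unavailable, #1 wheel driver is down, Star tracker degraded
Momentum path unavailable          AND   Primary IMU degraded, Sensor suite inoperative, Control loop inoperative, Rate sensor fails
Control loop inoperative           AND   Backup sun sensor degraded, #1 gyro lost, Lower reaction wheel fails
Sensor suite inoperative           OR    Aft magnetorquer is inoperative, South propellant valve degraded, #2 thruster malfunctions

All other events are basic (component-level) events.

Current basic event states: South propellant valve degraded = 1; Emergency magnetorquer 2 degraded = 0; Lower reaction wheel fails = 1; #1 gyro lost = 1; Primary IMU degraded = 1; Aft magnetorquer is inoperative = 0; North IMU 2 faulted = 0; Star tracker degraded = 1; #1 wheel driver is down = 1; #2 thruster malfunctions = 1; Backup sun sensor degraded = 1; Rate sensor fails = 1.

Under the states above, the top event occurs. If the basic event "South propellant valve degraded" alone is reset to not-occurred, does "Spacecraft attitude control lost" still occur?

Yes

Counterfactual: set "South propellant valve degraded" to not occurred.
Sensor suite inoperative [OR]: Aft magnetorquer is inoperative=not, South propellant valve degraded=not, #2 thruster malfunctions=occurs → at least one input occurs → occurs.
Control loop inoperative [AND]: Backup sun sensor degraded=occurs, #1 gyro lost=occurs, Lower reaction wheel fails=occurs → all inputs occur → occurs.
Momentum path unavailable [AND]: Primary IMU degraded=occurs, Sensor suite inoperative=occurs, Control loop inoperative=occurs, Rate sensor fails=occurs → all inputs occur → occurs.
Backup chain down [AND]: Momentum path unavailable=occurs, #1 wheel driver is down=occurs, Star tracker degraded=occurs → all inputs occur → occurs.
Spacecraft attitude control lost [OR]: Backup chain down=occurs, North IMU 2 faulted=not, Emergency magnetorquer 2 degraded=not → at least one input occurs → occurs.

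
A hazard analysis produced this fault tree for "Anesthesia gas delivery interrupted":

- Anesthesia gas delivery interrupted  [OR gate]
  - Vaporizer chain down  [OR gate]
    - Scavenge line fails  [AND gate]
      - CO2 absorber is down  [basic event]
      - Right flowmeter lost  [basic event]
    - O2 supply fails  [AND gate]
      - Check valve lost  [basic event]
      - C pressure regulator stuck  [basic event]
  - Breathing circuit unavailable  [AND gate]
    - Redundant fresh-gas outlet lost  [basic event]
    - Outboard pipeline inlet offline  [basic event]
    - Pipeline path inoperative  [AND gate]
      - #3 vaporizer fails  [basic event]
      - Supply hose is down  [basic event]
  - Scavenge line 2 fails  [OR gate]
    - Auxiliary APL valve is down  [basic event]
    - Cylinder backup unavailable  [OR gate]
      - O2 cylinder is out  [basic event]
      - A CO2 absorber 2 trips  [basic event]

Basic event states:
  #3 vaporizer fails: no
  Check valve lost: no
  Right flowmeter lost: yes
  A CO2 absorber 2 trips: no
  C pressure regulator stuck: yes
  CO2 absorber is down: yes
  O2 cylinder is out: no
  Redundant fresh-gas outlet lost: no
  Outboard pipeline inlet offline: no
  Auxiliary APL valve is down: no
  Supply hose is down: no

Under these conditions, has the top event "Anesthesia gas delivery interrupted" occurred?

Scavenge line fails [AND]: CO2 absorber is down=occurs, Right flowmeter lost=occurs → all inputs occur → occurs.
O2 supply fails [AND]: Check valve lost=not, C pressure regulator stuck=occurs → not all inputs occur → does not occur.
Vaporizer chain down [OR]: Scavenge line fails=occurs, O2 supply fails=not → at least one input occurs → occurs.
Pipeline path inoperative [AND]: #3 vaporizer fails=not, Supply hose is down=not → not all inputs occur → does not occur.
Breathing circuit unavailable [AND]: Redundant fresh-gas outlet lost=not, Outboard pipeline inlet offline=not, Pipeline path inoperative=not → not all inputs occur → does not occur.
Cylinder backup unavailable [OR]: O2 cylinder is out=not, A CO2 absorber 2 trips=not → no input occurs → does not occur.
Scavenge line 2 fails [OR]: Auxiliary APL valve is down=not, Cylinder backup unavailable=not → no input occurs → does not occur.
Anesthesia gas delivery interrupted [OR]: Vaporizer chain down=occurs, Breathing circuit unavailable=not, Scavenge line 2 fails=not → at least one input occurs → occurs.

Yes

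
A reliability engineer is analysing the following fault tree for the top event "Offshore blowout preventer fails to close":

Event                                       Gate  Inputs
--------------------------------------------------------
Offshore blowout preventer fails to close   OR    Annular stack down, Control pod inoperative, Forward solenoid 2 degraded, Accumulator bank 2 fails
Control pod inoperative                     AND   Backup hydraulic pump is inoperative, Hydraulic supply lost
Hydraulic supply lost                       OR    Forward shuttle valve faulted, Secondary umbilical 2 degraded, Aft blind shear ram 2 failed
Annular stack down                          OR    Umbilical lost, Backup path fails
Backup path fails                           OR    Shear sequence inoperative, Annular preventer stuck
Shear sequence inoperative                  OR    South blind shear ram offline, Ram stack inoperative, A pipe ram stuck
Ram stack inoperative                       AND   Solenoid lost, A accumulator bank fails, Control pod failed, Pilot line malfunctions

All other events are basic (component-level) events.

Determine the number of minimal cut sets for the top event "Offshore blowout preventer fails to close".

10

Ram stack inoperative [AND]: one cut set from each child combined → 1 × 1 × 1 × 1 = 1 cut set(s).
Shear sequence inoperative [OR]: union of children's cut sets → 3 cut set(s).
Backup path fails [OR]: union of children's cut sets → 4 cut set(s).
Annular stack down [OR]: union of children's cut sets → 5 cut set(s).
Hydraulic supply lost [OR]: union of children's cut sets → 3 cut set(s).
Control pod inoperative [AND]: one cut set from each child combined → 1 × 3 = 3 cut set(s).
Offshore blowout preventer fails to close [OR]: union of children's cut sets → 10 cut set(s).
Minimal cut sets: {Umbilical lost}; {South blind shear ram offline}; {A accumulator bank fails, Control pod failed, Pilot line malfunctions, Solenoid lost}; {A pipe ram stuck}; {Annular preventer stuck}; {Backup hydraulic pump is inoperative, Forward shuttle valve faulted}; {Backup hydraulic pump is inoperative, Secondary umbilical 2 degraded}; {Aft blind shear ram 2 failed, Backup hydraulic pump is inoperative}; {Forward solenoid 2 degraded}; {Accumulator bank 2 fails}.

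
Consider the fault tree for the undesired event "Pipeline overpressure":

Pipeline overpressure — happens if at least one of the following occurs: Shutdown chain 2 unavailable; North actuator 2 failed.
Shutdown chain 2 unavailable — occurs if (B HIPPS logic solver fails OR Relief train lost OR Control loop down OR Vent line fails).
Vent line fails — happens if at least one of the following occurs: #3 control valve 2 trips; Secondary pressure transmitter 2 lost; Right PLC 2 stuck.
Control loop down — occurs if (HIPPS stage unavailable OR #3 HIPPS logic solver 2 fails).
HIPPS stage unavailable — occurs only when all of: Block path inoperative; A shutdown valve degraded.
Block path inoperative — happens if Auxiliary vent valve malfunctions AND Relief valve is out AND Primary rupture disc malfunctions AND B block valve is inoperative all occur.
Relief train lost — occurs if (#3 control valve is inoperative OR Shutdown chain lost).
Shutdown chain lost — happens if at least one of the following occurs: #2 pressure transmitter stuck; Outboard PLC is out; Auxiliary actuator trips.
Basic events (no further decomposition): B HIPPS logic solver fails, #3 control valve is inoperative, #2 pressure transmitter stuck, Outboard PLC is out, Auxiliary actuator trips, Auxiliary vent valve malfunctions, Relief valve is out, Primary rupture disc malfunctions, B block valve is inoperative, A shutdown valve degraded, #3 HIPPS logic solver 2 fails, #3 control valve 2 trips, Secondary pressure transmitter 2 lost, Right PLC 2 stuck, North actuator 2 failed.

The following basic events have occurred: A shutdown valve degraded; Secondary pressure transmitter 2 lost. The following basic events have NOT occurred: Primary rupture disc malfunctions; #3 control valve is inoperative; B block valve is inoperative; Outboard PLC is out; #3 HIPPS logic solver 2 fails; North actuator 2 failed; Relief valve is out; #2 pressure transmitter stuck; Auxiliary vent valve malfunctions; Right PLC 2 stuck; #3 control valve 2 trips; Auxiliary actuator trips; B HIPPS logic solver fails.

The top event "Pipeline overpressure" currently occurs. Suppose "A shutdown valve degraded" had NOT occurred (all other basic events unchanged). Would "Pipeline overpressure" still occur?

Yes

Counterfactual: set "A shutdown valve degraded" to not occurred.
Shutdown chain lost [OR]: #2 pressure transmitter stuck=not, Outboard PLC is out=not, Auxiliary actuator trips=not → no input occurs → does not occur.
Relief train lost [OR]: #3 control valve is inoperative=not, Shutdown chain lost=not → no input occurs → does not occur.
Block path inoperative [AND]: Auxiliary vent valve malfunctions=not, Relief valve is out=not, Primary rupture disc malfunctions=not, B block valve is inoperative=not → not all inputs occur → does not occur.
HIPPS stage unavailable [AND]: Block path inoperative=not, A shutdown valve degraded=not → not all inputs occur → does not occur.
Control loop down [OR]: HIPPS stage unavailable=not, #3 HIPPS logic solver 2 fails=not → no input occurs → does not occur.
Vent line fails [OR]: #3 control valve 2 trips=not, Secondary pressure transmitter 2 lost=occurs, Right PLC 2 stuck=not → at least one input occurs → occurs.
Shutdown chain 2 unavailable [OR]: B HIPPS logic solver fails=not, Relief train lost=not, Control loop down=not, Vent line fails=occurs → at least one input occurs → occurs.
Pipeline overpressure [OR]: Shutdown chain 2 unavailable=occurs, North actuator 2 failed=not → at least one input occurs → occurs.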